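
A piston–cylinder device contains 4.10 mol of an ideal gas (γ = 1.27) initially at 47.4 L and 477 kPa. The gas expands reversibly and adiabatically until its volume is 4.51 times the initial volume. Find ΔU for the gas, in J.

-28000 J

T₁ = P₁V₁/(nR) = 477×47.4/(4.10×8.314) = 663 K.
Adiabatic: TV^(γ−1) = const ⇒ T₂ = 663×(0.222)^0.270 = 442 K; PV^γ = const ⇒ P₂ = 70.4 kPa.
For an ideal gas ΔU = nCvΔT with Cv = R/(γ−1) = 30.8 J/(mol·K).
ΔU = 4.10×30.8×(442−663) = -28000 J.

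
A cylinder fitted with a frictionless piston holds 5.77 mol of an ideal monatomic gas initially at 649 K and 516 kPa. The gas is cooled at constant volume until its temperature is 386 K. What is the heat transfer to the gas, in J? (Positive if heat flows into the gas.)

V₁ = nRT₁/P₁ = 5.77×8.314×649/516 = 60.3 L.
Isochoric: V stays 60.3 L; P/T = const ⇒ T₂ = 386 K, P₂ = 307 kPa.
W = 0 (no volume change).
ΔU = nCvΔT = 5.77×12.5×(386−649) = -18900 J.
Q = ΔU = -18900 J.

-18900 J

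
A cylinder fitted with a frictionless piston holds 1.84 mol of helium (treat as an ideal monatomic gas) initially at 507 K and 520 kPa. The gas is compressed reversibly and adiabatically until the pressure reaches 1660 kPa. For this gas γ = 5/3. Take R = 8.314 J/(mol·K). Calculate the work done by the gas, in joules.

-6870 J

V₁ = nRT₁/P₁ = 1.84×8.314×507/520 = 14.9 L.
Adiabatic: T₂/T₁ = (P₂/P₁)^((γ−1)/γ) ⇒ T₂ = 507×(3.19)^0.400 = 807 K; V₂ = 7.43 L.
ΔU = nCvΔT = 1.84×12.5×(807−507) = 6870 J.
Q = 0 for an adiabatic process, so W = −ΔU = -6870 J.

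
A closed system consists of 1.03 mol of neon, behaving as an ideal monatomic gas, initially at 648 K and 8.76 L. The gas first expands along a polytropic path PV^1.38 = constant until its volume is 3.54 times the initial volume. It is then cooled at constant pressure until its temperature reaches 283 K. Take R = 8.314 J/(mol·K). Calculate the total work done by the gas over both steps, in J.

P₁ = nRT₁/V₁ = 1.03×8.314×648/8.76 = 633 kPa.
Step 1 — Polytropic n=1.38: T₂ = T₁(V₁/V₂)^(n−1) = 648×(0.282)^0.38 = 401 K; P₂ = P₁(V₁/V₂)^n = 111 kPa.
W = (P₁V₁−P₂V₂)/(n−1) = (633×8.76−111×31.0)/0.38 = 5570 J.
ΔU = nCvΔT = 1.03×12.5×(401−648) = -3180 J.
Q = ΔU + W = 2400 J.
State after step 1: P = 111 kPa, V = 31.0 L, T = 401 K.
Step 2 — Isobaric: P stays 111 kPa; V/T = const ⇒ T₂ = 283 K, V₂ = 21.9 L.
W = PΔV = 111×(21.9−31.0) kPa·L = -1010 J.
ΔU = nCvΔT = 1.03×12.5×(283−401) = -1510 J.
Q = ΔU + W = nCpΔT = -2520 J.
Net over both steps: W = 4560 J, Q = -127 J, ΔU = -4690 J.

4560 J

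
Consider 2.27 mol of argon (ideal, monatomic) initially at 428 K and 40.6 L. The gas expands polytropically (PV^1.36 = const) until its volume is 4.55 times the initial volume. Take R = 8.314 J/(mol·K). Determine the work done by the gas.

9430 J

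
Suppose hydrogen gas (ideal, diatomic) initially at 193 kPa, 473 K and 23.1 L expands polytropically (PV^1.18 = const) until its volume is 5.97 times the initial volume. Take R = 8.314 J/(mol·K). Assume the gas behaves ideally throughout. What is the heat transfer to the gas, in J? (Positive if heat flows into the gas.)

n = P₁V₁/(RT₁) = 193×23.1/(8.314×473) = 1.13 mol.
Polytropic n=1.18: T₂ = T₁(V₁/V₂)^(n−1) = 473×(0.168)^0.18 = 343 K; P₂ = P₁(V₁/V₂)^n = 23.4 kPa.
W = (P₁V₁−P₂V₂)/(n−1) = (193×23.1−23.4×138)/0.18 = 6810 J.
ΔU = nCvΔT = 1.13×20.8×(343−473) = -3070 J.
Q = ΔU + W = 3750 J.

3750 J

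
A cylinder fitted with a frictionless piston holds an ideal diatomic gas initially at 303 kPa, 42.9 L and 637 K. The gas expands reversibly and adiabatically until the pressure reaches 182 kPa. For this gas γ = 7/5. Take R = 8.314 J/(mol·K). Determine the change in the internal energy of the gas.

-4400 J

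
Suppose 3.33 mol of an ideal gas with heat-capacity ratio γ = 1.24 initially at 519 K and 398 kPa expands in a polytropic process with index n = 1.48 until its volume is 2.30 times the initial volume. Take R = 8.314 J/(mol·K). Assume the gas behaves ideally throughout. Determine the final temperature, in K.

348 K

V₁ = nRT₁/P₁ = 3.33×8.314×519/398 = 36.1 L.
Polytropic n=1.48: T₂ = T₁(V₁/V₂)^(n−1) = 519×(0.435)^0.48 = 348 K; P₂ = P₁(V₁/V₂)^n = 116 kPa.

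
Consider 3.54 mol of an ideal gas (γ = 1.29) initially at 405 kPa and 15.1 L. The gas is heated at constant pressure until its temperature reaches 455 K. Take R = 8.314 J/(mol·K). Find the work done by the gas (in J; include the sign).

T₁ = P₁V₁/(nR) = 405×15.1/(3.54×8.314) = 208 K.
Isobaric: P stays 405 kPa; V/T = const ⇒ T₂ = 455 K, V₂ = 33.1 L.
W = PΔV = 405×(33.1−15.1) kPa·L = 7280 J.

7280 J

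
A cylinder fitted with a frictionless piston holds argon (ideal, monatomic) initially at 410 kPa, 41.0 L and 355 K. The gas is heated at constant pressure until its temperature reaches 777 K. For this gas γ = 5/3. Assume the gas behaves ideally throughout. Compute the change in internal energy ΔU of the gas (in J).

n = P₁V₁/(RT₁) = 410×41.0/(8.314×355) = 5.70 mol.
Isobaric: P stays 410 kPa; V/T = const ⇒ T₂ = 777 K, V₂ = 89.7 L.
For an ideal gas ΔU = nCvΔT with Cv = (3/2)R = 12.5 J/(mol·K).
ΔU = 5.70×12.5×(777−355) = 30000 J.

30000 J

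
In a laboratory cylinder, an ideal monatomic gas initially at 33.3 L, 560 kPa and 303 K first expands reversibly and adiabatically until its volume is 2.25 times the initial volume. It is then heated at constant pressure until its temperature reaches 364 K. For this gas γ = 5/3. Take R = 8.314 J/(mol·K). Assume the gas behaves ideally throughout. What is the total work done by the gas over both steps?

n = P₁V₁/(RT₁) = 560×33.3/(8.314×303) = 7.40 mol.
Step 1 — Adiabatic: TV^(γ−1) = const ⇒ T₂ = 303×(0.444)^0.667 = 176 K; PV^γ = const ⇒ P₂ = 145 kPa.
ΔU = nCvΔT = 7.40×12.5×(176−303) = -11700 J.
Q = 0 for an adiabatic process, so W = −ΔU = 11700 J.
State after step 1: P = 145 kPa, V = 74.9 L, T = 176 K.
Step 2 — Isobaric: P stays 145 kPa; V/T = const ⇒ T₂ = 364 K, V₂ = 155 L.
W = PΔV = 145×(155−74.9) kPa·L = 11500 J.
ΔU = nCvΔT = 7.40×12.5×(364−176) = 17300 J.
Q = ΔU + W = nCpΔT = 28900 J.
Net over both steps: W = 23200 J, Q = 28900 J, ΔU = 5630 J.

23200 J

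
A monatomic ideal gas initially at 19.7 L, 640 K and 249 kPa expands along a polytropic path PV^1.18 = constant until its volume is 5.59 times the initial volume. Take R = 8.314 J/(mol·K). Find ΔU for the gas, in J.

-1960 J

n = P₁V₁/(RT₁) = 249×19.7/(8.314×640) = 0.922 mol.
Polytropic n=1.18: T₂ = T₁(V₁/V₂)^(n−1) = 640×(0.179)^0.18 = 470 K; P₂ = P₁(V₁/V₂)^n = 32.7 kPa.
For an ideal gas ΔU = nCvΔT with Cv = (3/2)R = 12.5 J/(mol·K).
ΔU = 0.922×12.5×(470−640) = -1960 J.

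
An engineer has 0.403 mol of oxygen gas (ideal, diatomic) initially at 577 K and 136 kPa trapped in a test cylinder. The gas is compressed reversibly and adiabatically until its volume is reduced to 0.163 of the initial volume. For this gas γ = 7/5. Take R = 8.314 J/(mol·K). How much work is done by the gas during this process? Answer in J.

-5150 J

V₁ = nRT₁/P₁ = 0.403×8.314×577/136 = 14.2 L.
Adiabatic: TV^(γ−1) = const ⇒ T₂ = 577×(6.13)^0.400 = 1190 K; PV^γ = const ⇒ P₂ = 1720 kPa.
ΔU = nCvΔT = 0.403×20.8×(1190−577) = 5150 J.
Q = 0 for an adiabatic process, so W = −ΔU = -5150 J.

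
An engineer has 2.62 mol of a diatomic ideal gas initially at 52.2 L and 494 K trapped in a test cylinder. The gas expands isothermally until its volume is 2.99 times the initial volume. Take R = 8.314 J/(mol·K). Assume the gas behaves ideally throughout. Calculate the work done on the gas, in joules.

-11800 J

P₁ = nRT₁/V₁ = 2.62×8.314×494/52.2 = 206 kPa.
Isothermal: T stays 494 K; PV = const ⇒ V₂ = 156 L, P₂ = 68.9 kPa.
W = nRT ln(V₂/V₁) = 2.62×8.314×494×ln(2.99) = 11800 J.
Work done on the gas = −W_by = -11800 J.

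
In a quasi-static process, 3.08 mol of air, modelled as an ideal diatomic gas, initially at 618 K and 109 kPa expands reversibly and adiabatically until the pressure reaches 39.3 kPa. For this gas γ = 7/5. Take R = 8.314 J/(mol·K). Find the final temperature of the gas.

V₁ = nRT₁/P₁ = 3.08×8.314×618/109 = 145 L.
Adiabatic: T₂/T₁ = (P₂/P₁)^((γ−1)/γ) ⇒ T₂ = 618×(0.361)^0.286 = 462 K; V₂ = 301 L.

462 K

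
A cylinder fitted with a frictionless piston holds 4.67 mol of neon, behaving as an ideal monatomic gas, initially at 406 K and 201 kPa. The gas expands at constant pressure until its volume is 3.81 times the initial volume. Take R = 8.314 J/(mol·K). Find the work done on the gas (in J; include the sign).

V₁ = nRT₁/P₁ = 4.67×8.314×406/201 = 78.4 L.
Isobaric: P stays 201 kPa; V/T = const ⇒ T₂ = 1550 K, V₂ = 299 L.
W = PΔV = 201×(299−78.4) kPa·L = 44300 J.
Work done on the gas = −W_by = -44300 J.

-44300 J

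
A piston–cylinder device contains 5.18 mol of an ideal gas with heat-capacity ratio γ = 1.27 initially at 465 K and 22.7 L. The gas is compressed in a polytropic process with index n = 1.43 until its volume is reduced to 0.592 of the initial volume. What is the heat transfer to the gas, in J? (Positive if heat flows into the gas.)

6980 J

P₁ = nRT₁/V₁ = 5.18×8.314×465/22.7 = 882 kPa.
Polytropic n=1.43: T₂ = T₁(V₁/V₂)^(n−1) = 465×(1.69)^0.43 = 583 K; P₂ = P₁(V₁/V₂)^n = 1870 kPa.
W = (P₁V₁−P₂V₂)/(n−1) = (882×22.7−1870×13.4)/0.43 = -11800 J.
ΔU = nCvΔT = 5.18×30.8×(583−465) = 18800 J.
Q = ΔU + W = 6980 J.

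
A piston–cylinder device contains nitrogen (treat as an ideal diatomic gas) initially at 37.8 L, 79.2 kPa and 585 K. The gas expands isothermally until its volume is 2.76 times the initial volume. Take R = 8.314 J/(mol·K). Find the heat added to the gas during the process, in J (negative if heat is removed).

3040 J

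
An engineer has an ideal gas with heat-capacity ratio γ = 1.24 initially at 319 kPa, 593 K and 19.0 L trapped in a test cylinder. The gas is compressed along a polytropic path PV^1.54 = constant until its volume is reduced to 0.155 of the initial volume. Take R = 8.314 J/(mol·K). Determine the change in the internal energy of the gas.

43900 J

n = P₁V₁/(RT₁) = 319×19.0/(8.314×593) = 1.23 mol.
Polytropic n=1.54: T₂ = T₁(V₁/V₂)^(n−1) = 593×(6.45)^0.54 = 1620 K; P₂ = P₁(V₁/V₂)^n = 5630 kPa.
For an ideal gas ΔU = nCvΔT with Cv = R/(γ−1) = 34.6 J/(mol·K).
ΔU = 1.23×34.6×(1620−593) = 43900 J.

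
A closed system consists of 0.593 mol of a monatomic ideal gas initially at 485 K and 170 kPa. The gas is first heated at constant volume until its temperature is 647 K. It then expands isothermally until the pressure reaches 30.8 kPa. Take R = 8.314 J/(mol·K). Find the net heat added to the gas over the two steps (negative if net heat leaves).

V₁ = nRT₁/P₁ = 0.593×8.314×485/170 = 14.1 L.
Step 1 — Isochoric: V stays 14.1 L; P/T = const ⇒ T₂ = 647 K, P₂ = 227 kPa.
W = 0 (no volume change).
ΔU = nCvΔT = 0.593×12.5×(647−485) = 1200 J.
Q = ΔU = 1200 J.
State after step 1: P = 227 kPa, V = 14.1 L, T = 647 K.
Step 2 — Isothermal: T stays 647 K; PV = const ⇒ V₂ = 104 L, P₂ = 30.8 kPa.
ΔU = 0 (ideal gas, T constant).
W = nRT ln(V₂/V₁) = 0.593×8.314×647×ln(7.36) = 6370 J.
Q = ΔU + W = 6370 J.
Net over both steps: W = 6370 J, Q = 7570 J, ΔU = 1200 J.

7570 J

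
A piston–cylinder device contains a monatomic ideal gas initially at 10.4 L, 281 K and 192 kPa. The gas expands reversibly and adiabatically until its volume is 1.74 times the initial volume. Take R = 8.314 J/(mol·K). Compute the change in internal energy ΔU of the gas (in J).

-925 J

n = P₁V₁/(RT₁) = 192×10.4/(8.314×281) = 0.855 mol.
Adiabatic: TV^(γ−1) = const ⇒ T₂ = 281×(0.575)^0.667 = 194 K; PV^γ = const ⇒ P₂ = 76.3 kPa.
For an ideal gas ΔU = nCvΔT with Cv = (3/2)R = 12.5 J/(mol·K).
ΔU = 0.855×12.5×(194−281) = -925 J.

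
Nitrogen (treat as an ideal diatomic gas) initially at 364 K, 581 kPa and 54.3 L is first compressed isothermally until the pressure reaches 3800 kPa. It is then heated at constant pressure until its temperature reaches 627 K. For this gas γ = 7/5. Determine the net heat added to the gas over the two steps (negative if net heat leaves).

n = P₁V₁/(RT₁) = 581×54.3/(8.314×364) = 10.4 mol.
Step 1 — Isothermal: T stays 364 K; PV = const ⇒ V₂ = 8.30 L, P₂ = 3800 kPa.
ΔU = 0 (ideal gas, T constant).
W = nRT ln(V₂/V₁) = 10.4×8.314×364×ln(0.153) = -59200 J.
Q = ΔU + W = -59200 J.
State after step 1: P = 3800 kPa, V = 8.30 L, T = 364 K.
Step 2 — Isobaric: P stays 3800 kPa; V/T = const ⇒ T₂ = 627 K, V₂ = 14.3 L.
W = PΔV = 3800×(14.3−8.30) kPa·L = 22800 J.
ΔU = nCvΔT = 10.4×20.8×(627−364) = 57000 J.
Q = ΔU + W = nCpΔT = 79800 J.
Net over both steps: W = -36500 J, Q = 20500 J, ΔU = 57000 J.

20500 J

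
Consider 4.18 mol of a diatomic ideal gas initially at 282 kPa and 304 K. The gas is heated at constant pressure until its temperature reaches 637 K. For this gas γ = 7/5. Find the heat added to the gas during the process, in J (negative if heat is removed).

40500 J

V₁ = nRT₁/P₁ = 4.18×8.314×304/282 = 37.5 L.
Isobaric: P stays 282 kPa; V/T = const ⇒ T₂ = 637 K, V₂ = 78.5 L.
W = PΔV = 282×(78.5−37.5) kPa·L = 11600 J.
ΔU = nCvΔT = 4.18×20.8×(637−304) = 28900 J.
Q = ΔU + W = nCpΔT = 40500 J.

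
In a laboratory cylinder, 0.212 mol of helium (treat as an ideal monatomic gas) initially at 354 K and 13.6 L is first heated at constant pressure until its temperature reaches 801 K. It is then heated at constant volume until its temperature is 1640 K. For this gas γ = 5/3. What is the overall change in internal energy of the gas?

3400 J

P₁ = nRT₁/V₁ = 0.212×8.314×354/13.6 = 45.9 kPa.
Step 1 — Isobaric: P stays 45.9 kPa; V/T = const ⇒ T₂ = 801 K, V₂ = 30.8 L.
W = PΔV = 45.9×(30.8−13.6) kPa·L = 788 J.
ΔU = nCvΔT = 0.212×12.5×(801−354) = 1180 J.
Q = ΔU + W = nCpΔT = 1970 J.
State after step 1: P = 45.9 kPa, V = 30.8 L, T = 801 K.
Step 2 — Isochoric: V stays 30.8 L; P/T = const ⇒ T₂ = 1640 K, P₂ = 93.9 kPa.
W = 0 (no volume change).
ΔU = nCvΔT = 0.212×12.5×(1640−801) = 2220 J.
Q = ΔU = 2220 J.
Net over both steps: W = 788 J, Q = 4190 J, ΔU = 3400 J.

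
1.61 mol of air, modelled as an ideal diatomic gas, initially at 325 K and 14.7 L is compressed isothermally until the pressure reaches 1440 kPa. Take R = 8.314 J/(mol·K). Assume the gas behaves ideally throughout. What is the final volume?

3.02 L

P₁ = nRT₁/V₁ = 1.61×8.314×325/14.7 = 296 kPa.
Isothermal: T stays 325 K; PV = const ⇒ V₂ = 3.02 L, P₂ = 1440 kPa.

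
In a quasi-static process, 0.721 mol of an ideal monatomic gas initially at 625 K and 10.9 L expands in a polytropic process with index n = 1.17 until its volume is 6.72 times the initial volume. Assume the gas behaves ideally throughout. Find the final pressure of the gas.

P₁ = nRT₁/V₁ = 0.721×8.314×625/10.9 = 344 kPa.
Polytropic n=1.17: T₂ = T₁(V₁/V₂)^(n−1) = 625×(0.149)^0.17 = 452 K; P₂ = P₁(V₁/V₂)^n = 37.0 kPa.

37.0 kPa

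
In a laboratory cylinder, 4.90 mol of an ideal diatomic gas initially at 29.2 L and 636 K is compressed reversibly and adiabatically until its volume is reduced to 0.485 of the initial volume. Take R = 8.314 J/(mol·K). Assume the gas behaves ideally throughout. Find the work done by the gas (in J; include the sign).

-21700 J

P₁ = nRT₁/V₁ = 4.90×8.314×636/29.2 = 887 kPa.
Adiabatic: TV^(γ−1) = const ⇒ T₂ = 636×(2.06)^0.400 = 849 K; PV^γ = const ⇒ P₂ = 2440 kPa.
ΔU = nCvΔT = 4.90×20.8×(849−636) = 21700 J.
Q = 0 for an adiabatic process, so W = −ΔU = -21700 J.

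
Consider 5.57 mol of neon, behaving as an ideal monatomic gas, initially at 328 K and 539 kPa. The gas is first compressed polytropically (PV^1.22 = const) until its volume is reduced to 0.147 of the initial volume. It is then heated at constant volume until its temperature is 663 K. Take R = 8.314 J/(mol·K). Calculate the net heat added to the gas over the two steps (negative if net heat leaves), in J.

-13000 J

V₁ = nRT₁/P₁ = 5.57×8.314×328/539 = 28.2 L.
Step 1 — Polytropic n=1.22: T₂ = T₁(V₁/V₂)^(n−1) = 328×(6.80)^0.22 = 500 K; P₂ = P₁(V₁/V₂)^n = 5590 kPa.
W = (P₁V₁−P₂V₂)/(n−1) = (539×28.2−5590×4.14)/0.22 = -36200 J.
ΔU = nCvΔT = 5.57×12.5×(500−328) = 12000 J.
Q = ΔU + W = -24300 J.
State after step 1: P = 5590 kPa, V = 4.14 L, T = 500 K.
Step 2 — Isochoric: V stays 4.14 L; P/T = const ⇒ T₂ = 663 K, P₂ = 7410 kPa.
W = 0 (no volume change).
ΔU = nCvΔT = 5.57×12.5×(663−500) = 11300 J.
Q = ΔU = 11300 J.
Net over both steps: W = -36200 J, Q = -13000 J, ΔU = 23300 J.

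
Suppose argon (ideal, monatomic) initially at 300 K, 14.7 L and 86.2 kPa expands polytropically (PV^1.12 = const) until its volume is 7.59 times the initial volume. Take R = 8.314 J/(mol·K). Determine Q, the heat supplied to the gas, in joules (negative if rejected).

n = P₁V₁/(RT₁) = 86.2×14.7/(8.314×300) = 0.508 mol.
Polytropic n=1.12: T₂ = T₁(V₁/V₂)^(n−1) = 300×(0.132)^0.12 = 235 K; P₂ = P₁(V₁/V₂)^n = 8.91 kPa.
W = (P₁V₁−P₂V₂)/(n−1) = (86.2×14.7−8.91×112)/0.12 = 2280 J.
ΔU = nCvΔT = 0.508×12.5×(235−300) = -410 J.
Q = ΔU + W = 1870 J.

1870 J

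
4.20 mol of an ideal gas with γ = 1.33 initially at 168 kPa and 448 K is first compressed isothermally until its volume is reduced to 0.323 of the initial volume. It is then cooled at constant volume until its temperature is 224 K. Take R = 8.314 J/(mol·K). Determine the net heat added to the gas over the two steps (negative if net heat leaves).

V₁ = nRT₁/P₁ = 4.20×8.314×448/168 = 93.1 L.
Step 1 — Isothermal: T stays 448 K; PV = const ⇒ V₂ = 30.1 L, P₂ = 520 kPa.
ΔU = 0 (ideal gas, T constant).
W = nRT ln(V₂/V₁) = 4.20×8.314×448×ln(0.323) = -17700 J.
Q = ΔU + W = -17700 J.
State after step 1: P = 520 kPa, V = 30.1 L, T = 448 K.
Step 2 — Isochoric: V stays 30.1 L; P/T = const ⇒ T₂ = 224 K, P₂ = 260 kPa.
W = 0 (no volume change).
ΔU = nCvΔT = 4.20×25.2×(224−448) = -23700 J.
Q = ΔU = -23700 J.
Net over both steps: W = -17700 J, Q = -41400 J, ΔU = -23700 J.

-41400 J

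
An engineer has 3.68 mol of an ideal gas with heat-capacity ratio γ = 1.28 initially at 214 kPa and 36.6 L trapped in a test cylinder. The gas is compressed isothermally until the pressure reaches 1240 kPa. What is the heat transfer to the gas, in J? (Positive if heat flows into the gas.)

T₁ = P₁V₁/(nR) = 214×36.6/(3.68×8.314) = 256 K.
Isothermal: T stays 256 K; PV = const ⇒ V₂ = 6.32 L, P₂ = 1240 kPa.
ΔU = 0 (ideal gas, T constant).
W = nRT ln(V₂/V₁) = 3.68×8.314×256×ln(0.173) = -13800 J.
Q = ΔU + W = -13800 J.

-13800 J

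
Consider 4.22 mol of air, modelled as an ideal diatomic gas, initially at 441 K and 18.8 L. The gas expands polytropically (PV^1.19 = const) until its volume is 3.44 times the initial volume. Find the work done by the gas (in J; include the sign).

17000 J

P₁ = nRT₁/V₁ = 4.22×8.314×441/18.8 = 823 kPa.
Polytropic n=1.19: T₂ = T₁(V₁/V₂)^(n−1) = 441×(0.291)^0.19 = 349 K; P₂ = P₁(V₁/V₂)^n = 189 kPa.
W = (P₁V₁−P₂V₂)/(n−1) = (823×18.8−189×64.7)/0.19 = 17000 J.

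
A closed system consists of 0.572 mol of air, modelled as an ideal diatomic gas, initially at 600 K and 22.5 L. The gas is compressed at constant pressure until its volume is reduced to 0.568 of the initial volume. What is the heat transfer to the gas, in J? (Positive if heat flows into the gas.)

-4310 J

P₁ = nRT₁/V₁ = 0.572×8.314×600/22.5 = 127 kPa.
Isobaric: P stays 127 kPa; V/T = const ⇒ T₂ = 341 K, V₂ = 12.8 L.
W = PΔV = 127×(12.8−22.5) kPa·L = -1230 J.
ΔU = nCvΔT = 0.572×20.8×(341−600) = -3080 J.
Q = ΔU + W = nCpΔT = -4310 J.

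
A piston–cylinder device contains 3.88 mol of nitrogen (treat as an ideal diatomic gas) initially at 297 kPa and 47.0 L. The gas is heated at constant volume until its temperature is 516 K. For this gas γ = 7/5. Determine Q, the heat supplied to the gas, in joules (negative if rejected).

6720 J

T₁ = P₁V₁/(nR) = 297×47.0/(3.88×8.314) = 433 K.
Isochoric: V stays 47.0 L; P/T = const ⇒ T₂ = 516 K, P₂ = 354 kPa.
W = 0 (no volume change).
ΔU = nCvΔT = 3.88×20.8×(516−433) = 6720 J.
Q = ΔU = 6720 J.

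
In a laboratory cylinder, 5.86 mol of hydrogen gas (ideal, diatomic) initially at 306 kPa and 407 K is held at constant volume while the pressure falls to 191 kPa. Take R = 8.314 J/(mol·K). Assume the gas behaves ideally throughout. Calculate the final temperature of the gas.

V₁ = nRT₁/P₁ = 5.86×8.314×407/306 = 64.8 L.
Isochoric: V stays 64.8 L; P/T = const ⇒ T₂ = 254 K, P₂ = 191 kPa.

254 K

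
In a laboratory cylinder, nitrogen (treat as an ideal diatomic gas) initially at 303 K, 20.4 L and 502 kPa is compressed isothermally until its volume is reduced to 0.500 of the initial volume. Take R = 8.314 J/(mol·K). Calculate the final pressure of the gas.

Isothermal: T stays 303 K; PV = const ⇒ V₂ = 10.2 L, P₂ = 1000 kPa.

1000 kPa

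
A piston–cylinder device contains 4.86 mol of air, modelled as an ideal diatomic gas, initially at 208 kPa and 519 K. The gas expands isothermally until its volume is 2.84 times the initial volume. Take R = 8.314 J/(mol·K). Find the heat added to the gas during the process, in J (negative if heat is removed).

21900 J

V₁ = nRT₁/P₁ = 4.86×8.314×519/208 = 101 L.
Isothermal: T stays 519 K; PV = const ⇒ V₂ = 286 L, P₂ = 73.2 kPa.
ΔU = 0 (ideal gas, T constant).
W = nRT ln(V₂/V₁) = 4.86×8.314×519×ln(2.84) = 21900 J.
Q = ΔU + W = 21900 J.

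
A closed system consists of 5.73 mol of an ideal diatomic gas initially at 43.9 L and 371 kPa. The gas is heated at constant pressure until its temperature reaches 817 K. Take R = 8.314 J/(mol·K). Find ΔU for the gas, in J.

T₁ = P₁V₁/(nR) = 371×43.9/(5.73×8.314) = 342 K.
Isobaric: P stays 371 kPa; V/T = const ⇒ T₂ = 817 K, V₂ = 105 L.
For an ideal gas ΔU = nCvΔT with Cv = (5/2)R = 20.8 J/(mol·K).
ΔU = 5.73×20.8×(817−342) = 56600 J.

56600 J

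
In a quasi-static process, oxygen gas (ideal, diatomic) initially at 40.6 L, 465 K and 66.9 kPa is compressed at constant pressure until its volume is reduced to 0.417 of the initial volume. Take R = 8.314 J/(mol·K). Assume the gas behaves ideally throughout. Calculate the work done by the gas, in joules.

-1580 J

n = P₁V₁/(RT₁) = 66.9×40.6/(8.314×465) = 0.703 mol.
Isobaric: P stays 66.9 kPa; V/T = const ⇒ T₂ = 194 K, V₂ = 16.9 L.
W = PΔV = 66.9×(16.9−40.6) kPa·L = -1580 J.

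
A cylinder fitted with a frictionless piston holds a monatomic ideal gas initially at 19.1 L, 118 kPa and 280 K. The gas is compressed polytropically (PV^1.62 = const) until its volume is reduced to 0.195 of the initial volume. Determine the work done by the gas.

-6380 J

n = P₁V₁/(RT₁) = 118×19.1/(8.314×280) = 0.968 mol.
Polytropic n=1.62: T₂ = T₁(V₁/V₂)^(n−1) = 280×(5.13)^0.62 = 772 K; P₂ = P₁(V₁/V₂)^n = 1670 kPa.
W = (P₁V₁−P₂V₂)/(n−1) = (118×19.1−1670×3.72)/0.62 = -6380 J.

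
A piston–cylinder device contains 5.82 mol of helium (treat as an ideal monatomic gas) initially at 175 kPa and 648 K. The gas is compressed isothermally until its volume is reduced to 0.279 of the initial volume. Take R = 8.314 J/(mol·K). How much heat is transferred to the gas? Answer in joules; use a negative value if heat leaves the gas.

V₁ = nRT₁/P₁ = 5.82×8.314×648/175 = 179 L.
Isothermal: T stays 648 K; PV = const ⇒ V₂ = 50.0 L, P₂ = 627 kPa.
ΔU = 0 (ideal gas, T constant).
W = nRT ln(V₂/V₁) = 5.82×8.314×648×ln(0.279) = -40000 J.
Q = ΔU + W = -40000 J.

-40000 J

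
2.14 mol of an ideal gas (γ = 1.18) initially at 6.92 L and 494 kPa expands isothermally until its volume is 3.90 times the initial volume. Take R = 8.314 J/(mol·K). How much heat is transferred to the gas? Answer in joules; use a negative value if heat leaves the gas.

4650 J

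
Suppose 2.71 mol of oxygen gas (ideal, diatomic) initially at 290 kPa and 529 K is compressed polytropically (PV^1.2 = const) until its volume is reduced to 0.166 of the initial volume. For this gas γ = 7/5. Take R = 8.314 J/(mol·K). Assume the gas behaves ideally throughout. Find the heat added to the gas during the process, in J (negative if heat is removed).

-12900 J

V₁ = nRT₁/P₁ = 2.71×8.314×529/290 = 41.1 L.
Polytropic n=1.2: T₂ = T₁(V₁/V₂)^(n−1) = 529×(6.02)^0.20 = 758 K; P₂ = P₁(V₁/V₂)^n = 2500 kPa.
W = (P₁V₁−P₂V₂)/(n−1) = (290×41.1−2500×6.82)/0.20 = -25800 J.
ΔU = nCvΔT = 2.71×20.8×(758−529) = 12900 J.
Q = ΔU + W = -12900 J.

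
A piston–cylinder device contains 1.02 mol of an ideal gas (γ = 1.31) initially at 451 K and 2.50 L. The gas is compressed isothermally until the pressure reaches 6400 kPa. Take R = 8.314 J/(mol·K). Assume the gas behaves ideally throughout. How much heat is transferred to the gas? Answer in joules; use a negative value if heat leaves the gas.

P₁ = nRT₁/V₁ = 1.02×8.314×451/2.50 = 1530 kPa.
Isothermal: T stays 451 K; PV = const ⇒ V₂ = 0.598 L, P₂ = 6400 kPa.
ΔU = 0 (ideal gas, T constant).
W = nRT ln(V₂/V₁) = 1.02×8.314×451×ln(0.239) = -5470 J.
Q = ΔU + W = -5470 J.

-5470 J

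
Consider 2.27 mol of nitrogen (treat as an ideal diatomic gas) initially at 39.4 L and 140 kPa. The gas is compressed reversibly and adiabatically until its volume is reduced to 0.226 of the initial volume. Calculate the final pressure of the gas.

T₁ = P₁V₁/(nR) = 140×39.4/(2.27×8.314) = 292 K.
Adiabatic: TV^(γ−1) = const ⇒ T₂ = 292×(4.42)^0.400 = 530 K; PV^γ = const ⇒ P₂ = 1120 kPa.

1120 kPa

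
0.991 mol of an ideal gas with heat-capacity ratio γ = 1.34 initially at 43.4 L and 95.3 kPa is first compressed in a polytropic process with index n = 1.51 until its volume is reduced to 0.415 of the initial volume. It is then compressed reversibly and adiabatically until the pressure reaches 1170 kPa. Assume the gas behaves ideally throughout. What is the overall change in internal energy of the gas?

13500 J

T₁ = P₁V₁/(nR) = 95.3×43.4/(0.991×8.314) = 502 K.
Step 1 — Polytropic n=1.51: T₂ = T₁(V₁/V₂)^(n−1) = 502×(2.41)^0.51 = 786 K; P₂ = P₁(V₁/V₂)^n = 360 kPa.
W = (P₁V₁−P₂V₂)/(n−1) = (95.3×43.4−360×18.0)/0.51 = -4590 J.
ΔU = nCvΔT = 0.991×24.5×(786−502) = 6890 J.
Q = ΔU + W = 2300 J.
State after step 1: P = 360 kPa, V = 18.0 L, T = 786 K.
Step 2 — Adiabatic: T₂/T₁ = (P₂/P₁)^((γ−1)/γ) ⇒ T₂ = 786×(3.25)^0.254 = 1060 K; V₂ = 7.47 L.
ΔU = nCvΔT = 0.991×24.5×(1060−786) = 6650 J.
Q = 0 for an adiabatic process, so W = −ΔU = -6650 J.
Net over both steps: W = -11200 J, Q = 2300 J, ΔU = 13500 J.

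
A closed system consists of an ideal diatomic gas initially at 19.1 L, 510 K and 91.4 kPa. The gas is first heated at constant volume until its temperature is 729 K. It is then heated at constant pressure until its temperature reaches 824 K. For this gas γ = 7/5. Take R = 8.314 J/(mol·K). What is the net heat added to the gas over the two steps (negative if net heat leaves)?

n = P₁V₁/(RT₁) = 91.4×19.1/(8.314×510) = 0.412 mol.
Step 1 — Isochoric: V stays 19.1 L; P/T = const ⇒ T₂ = 729 K, P₂ = 131 kPa.
W = 0 (no volume change).
ΔU = nCvΔT = 0.412×20.8×(729−510) = 1870 J.
Q = ΔU = 1870 J.
State after step 1: P = 131 kPa, V = 19.1 L, T = 729 K.
Step 2 — Isobaric: P stays 131 kPa; V/T = const ⇒ T₂ = 824 K, V₂ = 21.6 L.
W = PΔV = 131×(21.6−19.1) kPa·L = 325 J.
ΔU = nCvΔT = 0.412×20.8×(824−729) = 813 J.
Q = ΔU + W = nCpΔT = 1140 J.
Net over both steps: W = 325 J, Q = 3010 J, ΔU = 2690 J.

3010 J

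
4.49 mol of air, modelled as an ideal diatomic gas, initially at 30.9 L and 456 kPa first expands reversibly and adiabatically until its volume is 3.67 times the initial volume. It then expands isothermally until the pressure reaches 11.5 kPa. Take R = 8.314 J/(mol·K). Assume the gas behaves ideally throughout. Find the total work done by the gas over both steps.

29900 J

T₁ = P₁V₁/(nR) = 456×30.9/(4.49×8.314) = 377 K.
Step 1 — Adiabatic: TV^(γ−1) = const ⇒ T₂ = 377×(0.272)^0.400 = 224 K; PV^γ = const ⇒ P₂ = 73.9 kPa.
ΔU = nCvΔT = 4.49×20.8×(224−377) = -14300 J.
Q = 0 for an adiabatic process, so W = −ΔU = 14300 J.
State after step 1: P = 73.9 kPa, V = 113 L, T = 224 K.
Step 2 — Isothermal: T stays 224 K; PV = const ⇒ V₂ = 728 L, P₂ = 11.5 kPa.
ΔU = 0 (ideal gas, T constant).
W = nRT ln(V₂/V₁) = 4.49×8.314×224×ln(6.42) = 15600 J.
Q = ΔU + W = 15600 J.
Net over both steps: W = 29900 J, Q = 15600 J, ΔU = -14300 J.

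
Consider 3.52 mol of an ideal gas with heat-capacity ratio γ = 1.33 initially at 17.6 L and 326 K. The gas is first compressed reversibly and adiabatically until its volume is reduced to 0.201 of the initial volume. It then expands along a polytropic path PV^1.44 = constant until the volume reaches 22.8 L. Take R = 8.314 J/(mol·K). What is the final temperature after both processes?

244 K

P₁ = nRT₁/V₁ = 3.52×8.314×326/17.6 = 542 kPa.
Step 1 — Adiabatic: TV^(γ−1) = const ⇒ T₂ = 326×(4.98)^0.330 = 554 K; PV^γ = const ⇒ P₂ = 4580 kPa.
ΔU = nCvΔT = 3.52×25.2×(554−326) = 20200 J.
Q = 0 for an adiabatic process, so W = −ΔU = -20200 J.
State after step 1: P = 4580 kPa, V = 3.54 L, T = 554 K.
Step 2 — Polytropic n=1.44: T₂ = T₁(V₁/V₂)^(n−1) = 554×(0.155)^0.44 = 244 K; P₂ = P₁(V₁/V₂)^n = 313 kPa.
W = (P₁V₁−P₂V₂)/(n−1) = (4580×3.54−313×22.8)/0.44 = 20600 J.
ΔU = nCvΔT = 3.52×25.2×(244−554) = -27500 J.
Q = ΔU + W = -6870 J.
Net over both steps: W = 420 J, Q = -6870 J, ΔU = -7290 J.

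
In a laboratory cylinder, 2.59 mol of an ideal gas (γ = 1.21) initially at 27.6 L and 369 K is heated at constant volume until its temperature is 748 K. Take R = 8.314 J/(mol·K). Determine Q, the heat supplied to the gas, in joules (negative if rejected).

P₁ = nRT₁/V₁ = 2.59×8.314×369/27.6 = 288 kPa.
Isochoric: V stays 27.6 L; P/T = const ⇒ T₂ = 748 K, P₂ = 584 kPa.
W = 0 (no volume change).
ΔU = nCvΔT = 2.59×39.6×(748−369) = 38900 J.
Q = ΔU = 38900 J.

38900 J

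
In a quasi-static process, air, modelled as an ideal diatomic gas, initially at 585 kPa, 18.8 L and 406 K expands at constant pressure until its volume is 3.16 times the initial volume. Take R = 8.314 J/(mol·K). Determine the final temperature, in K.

1280 K

Isobaric: P stays 585 kPa; V/T = const ⇒ T₂ = 1280 K, V₂ = 59.4 L.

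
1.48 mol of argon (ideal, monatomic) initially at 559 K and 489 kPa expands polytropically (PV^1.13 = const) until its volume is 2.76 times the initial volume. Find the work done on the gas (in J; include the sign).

-6540 J

V₁ = nRT₁/P₁ = 1.48×8.314×559/489 = 14.1 L.
Polytropic n=1.13: T₂ = T₁(V₁/V₂)^(n−1) = 559×(0.362)^0.13 = 490 K; P₂ = P₁(V₁/V₂)^n = 155 kPa.
W = (P₁V₁−P₂V₂)/(n−1) = (489×14.1−155×38.8)/0.13 = 6540 J.
Work done on the gas = −W_by = -6540 J.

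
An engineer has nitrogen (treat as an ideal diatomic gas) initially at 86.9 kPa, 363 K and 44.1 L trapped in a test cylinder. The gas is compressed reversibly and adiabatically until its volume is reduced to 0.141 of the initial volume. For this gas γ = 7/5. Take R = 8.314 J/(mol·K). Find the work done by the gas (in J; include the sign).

n = P₁V₁/(RT₁) = 86.9×44.1/(8.314×363) = 1.27 mol.
Adiabatic: TV^(γ−1) = const ⇒ T₂ = 363×(7.09)^0.400 = 795 K; PV^γ = const ⇒ P₂ = 1350 kPa.
ΔU = nCvΔT = 1.27×20.8×(795−363) = 11400 J.
Q = 0 for an adiabatic process, so W = −ΔU = -11400 J.

-11400 J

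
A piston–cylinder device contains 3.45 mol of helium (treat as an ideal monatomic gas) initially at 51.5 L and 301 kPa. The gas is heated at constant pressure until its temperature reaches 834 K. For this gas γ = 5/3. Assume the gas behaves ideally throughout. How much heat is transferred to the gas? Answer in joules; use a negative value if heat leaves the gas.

21100 J

T₁ = P₁V₁/(nR) = 301×51.5/(3.45×8.314) = 540 K.
Isobaric: P stays 301 kPa; V/T = const ⇒ T₂ = 834 K, V₂ = 79.5 L.
W = PΔV = 301×(79.5−51.5) kPa·L = 8420 J.
ΔU = nCvΔT = 3.45×12.5×(834−540) = 12600 J.
Q = ΔU + W = nCpΔT = 21100 J.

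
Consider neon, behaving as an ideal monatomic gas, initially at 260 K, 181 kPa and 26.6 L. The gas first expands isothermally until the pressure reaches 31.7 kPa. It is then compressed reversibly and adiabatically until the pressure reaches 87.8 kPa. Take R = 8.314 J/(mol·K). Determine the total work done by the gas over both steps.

n = P₁V₁/(RT₁) = 181×26.6/(8.314×260) = 2.23 mol.
Step 1 — Isothermal: T stays 260 K; PV = const ⇒ V₂ = 152 L, P₂ = 31.7 kPa.
ΔU = 0 (ideal gas, T constant).
W = nRT ln(V₂/V₁) = 2.23×8.314×260×ln(5.71) = 8390 J.
Q = ΔU + W = 8390 J.
State after step 1: P = 31.7 kPa, V = 152 L, T = 260 K.
Step 2 — Adiabatic: T₂/T₁ = (P₂/P₁)^((γ−1)/γ) ⇒ T₂ = 260×(2.77)^0.400 = 391 K; V₂ = 82.4 L.
ΔU = nCvΔT = 2.23×12.5×(391−260) = 3630 J.
Q = 0 for an adiabatic process, so W = −ΔU = -3630 J.
Net over both steps: W = 4750 J, Q = 8390 J, ΔU = 3630 J.

4750 J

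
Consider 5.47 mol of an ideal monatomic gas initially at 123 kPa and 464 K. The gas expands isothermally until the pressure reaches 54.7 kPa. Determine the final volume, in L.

V₁ = nRT₁/P₁ = 5.47×8.314×464/123 = 172 L.
Isothermal: T stays 464 K; PV = const ⇒ V₂ = 386 L, P₂ = 54.7 kPa.

386 L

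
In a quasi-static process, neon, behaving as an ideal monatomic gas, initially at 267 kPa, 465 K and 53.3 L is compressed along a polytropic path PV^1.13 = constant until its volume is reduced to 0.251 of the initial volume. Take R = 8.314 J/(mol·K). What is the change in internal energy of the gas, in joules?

4200 J

n = P₁V₁/(RT₁) = 267×53.3/(8.314×465) = 3.68 mol.
Polytropic n=1.13: T₂ = T₁(V₁/V₂)^(n−1) = 465×(3.98)^0.13 = 557 K; P₂ = P₁(V₁/V₂)^n = 1270 kPa.
For an ideal gas ΔU = nCvΔT with Cv = (3/2)R = 12.5 J/(mol·K).
ΔU = 3.68×12.5×(557−465) = 4200 J.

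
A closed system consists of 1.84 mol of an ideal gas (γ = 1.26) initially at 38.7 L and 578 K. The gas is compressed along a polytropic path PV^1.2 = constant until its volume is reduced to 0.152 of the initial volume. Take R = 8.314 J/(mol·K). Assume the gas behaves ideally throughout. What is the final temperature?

842 K

P₁ = nRT₁/V₁ = 1.84×8.314×578/38.7 = 228 kPa.
Polytropic n=1.2: T₂ = T₁(V₁/V₂)^(n−1) = 578×(6.58)^0.20 = 842 K; P₂ = P₁(V₁/V₂)^n = 2190 kPa.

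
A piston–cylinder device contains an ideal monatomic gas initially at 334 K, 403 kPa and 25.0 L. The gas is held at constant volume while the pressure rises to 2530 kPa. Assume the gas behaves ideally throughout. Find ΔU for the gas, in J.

79800 J

n = P₁V₁/(RT₁) = 403×25.0/(8.314×334) = 3.63 mol.
Isochoric: V stays 25.0 L; P/T = const ⇒ T₂ = 2100 K, P₂ = 2530 kPa.
For an ideal gas ΔU = nCvΔT with Cv = (3/2)R = 12.5 J/(mol·K).
ΔU = 3.63×12.5×(2100−334) = 79800 J.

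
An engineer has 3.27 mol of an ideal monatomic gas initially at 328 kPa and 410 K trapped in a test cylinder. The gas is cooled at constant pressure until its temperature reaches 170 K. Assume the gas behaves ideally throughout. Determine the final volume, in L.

14.1 L

V₁ = nRT₁/P₁ = 3.27×8.314×410/328 = 34.0 L.
Isobaric: P stays 328 kPa; V/T = const ⇒ T₂ = 170 K, V₂ = 14.1 L.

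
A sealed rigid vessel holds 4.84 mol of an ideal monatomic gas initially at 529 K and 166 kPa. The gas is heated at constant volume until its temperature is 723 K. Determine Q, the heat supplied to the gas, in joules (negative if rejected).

11700 J

V₁ = nRT₁/P₁ = 4.84×8.314×529/166 = 128 L.
Isochoric: V stays 128 L; P/T = const ⇒ T₂ = 723 K, P₂ = 227 kPa.
W = 0 (no volume change).
ΔU = nCvΔT = 4.84×12.5×(723−529) = 11700 J.
Q = ΔU = 11700 J.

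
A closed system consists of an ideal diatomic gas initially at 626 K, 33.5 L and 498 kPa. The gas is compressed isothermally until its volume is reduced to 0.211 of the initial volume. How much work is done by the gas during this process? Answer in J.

n = P₁V₁/(RT₁) = 498×33.5/(8.314×626) = 3.21 mol.
Isothermal: T stays 626 K; PV = const ⇒ V₂ = 7.07 L, P₂ = 2360 kPa.
W = nRT ln(V₂/V₁) = 3.21×8.314×626×ln(0.211) = -26000 J.

-26000 J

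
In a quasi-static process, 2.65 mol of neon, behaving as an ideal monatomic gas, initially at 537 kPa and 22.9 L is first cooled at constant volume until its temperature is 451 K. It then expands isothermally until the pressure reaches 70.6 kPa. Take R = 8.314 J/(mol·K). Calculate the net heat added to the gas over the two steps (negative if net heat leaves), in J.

T₁ = P₁V₁/(nR) = 537×22.9/(2.65×8.314) = 558 K.
Step 1 — Isochoric: V stays 22.9 L; P/T = const ⇒ T₂ = 451 K, P₂ = 434 kPa.
W = 0 (no volume change).
ΔU = nCvΔT = 2.65×12.5×(451−558) = -3540 J.
Q = ΔU = -3540 J.
State after step 1: P = 434 kPa, V = 22.9 L, T = 451 K.
Step 2 — Isothermal: T stays 451 K; PV = const ⇒ V₂ = 141 L, P₂ = 70.6 kPa.
ΔU = 0 (ideal gas, T constant).
W = nRT ln(V₂/V₁) = 2.65×8.314×451×ln(6.15) = 18000 J.
Q = ΔU + W = 18000 J.
Net over both steps: W = 18000 J, Q = 14500 J, ΔU = -3540 J.

14500 J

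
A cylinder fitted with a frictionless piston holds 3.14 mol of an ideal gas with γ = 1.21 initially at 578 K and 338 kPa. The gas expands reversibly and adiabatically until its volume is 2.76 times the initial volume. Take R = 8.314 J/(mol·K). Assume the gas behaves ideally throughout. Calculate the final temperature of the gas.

467 K

V₁ = nRT₁/P₁ = 3.14×8.314×578/338 = 44.6 L.
Adiabatic: TV^(γ−1) = const ⇒ T₂ = 578×(0.362)^0.210 = 467 K; PV^γ = const ⇒ P₂ = 99.0 kPa.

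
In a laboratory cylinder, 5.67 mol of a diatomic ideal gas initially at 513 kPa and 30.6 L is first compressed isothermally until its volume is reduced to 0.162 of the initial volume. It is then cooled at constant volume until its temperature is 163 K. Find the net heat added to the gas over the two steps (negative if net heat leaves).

-48600 J

T₁ = P₁V₁/(nR) = 513×30.6/(5.67×8.314) = 333 K.
Step 1 — Isothermal: T stays 333 K; PV = const ⇒ V₂ = 4.96 L, P₂ = 3170 kPa.
ΔU = 0 (ideal gas, T constant).
W = nRT ln(V₂/V₁) = 5.67×8.314×333×ln(0.162) = -28600 J.
Q = ΔU + W = -28600 J.
State after step 1: P = 3170 kPa, V = 4.96 L, T = 333 K.
Step 2 — Isochoric: V stays 4.96 L; P/T = const ⇒ T₂ = 163 K, P₂ = 1550 kPa.
W = 0 (no volume change).
ΔU = nCvΔT = 5.67×20.8×(163−333) = -20000 J.
Q = ΔU = -20000 J.
Net over both steps: W = -28600 J, Q = -48600 J, ΔU = -20000 J.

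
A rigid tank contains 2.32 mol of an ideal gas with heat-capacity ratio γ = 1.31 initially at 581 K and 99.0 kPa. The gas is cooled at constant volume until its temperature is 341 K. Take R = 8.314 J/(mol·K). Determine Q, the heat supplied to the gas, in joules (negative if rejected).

-14900 J

V₁ = nRT₁/P₁ = 2.32×8.314×581/99.0 = 113 L.
Isochoric: V stays 113 L; P/T = const ⇒ T₂ = 341 K, P₂ = 58.1 kPa.
W = 0 (no volume change).
ΔU = nCvΔT = 2.32×26.8×(341−581) = -14900 J.
Q = ΔU = -14900 J.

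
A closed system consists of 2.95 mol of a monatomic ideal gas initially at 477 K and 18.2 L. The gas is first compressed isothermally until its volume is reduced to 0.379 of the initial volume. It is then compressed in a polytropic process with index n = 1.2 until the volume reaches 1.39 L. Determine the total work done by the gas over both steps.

P₁ = nRT₁/V₁ = 2.95×8.314×477/18.2 = 643 kPa.
Step 1 — Isothermal: T stays 477 K; PV = const ⇒ V₂ = 6.90 L, P₂ = 1700 kPa.
ΔU = 0 (ideal gas, T constant).
W = nRT ln(V₂/V₁) = 2.95×8.314×477×ln(0.379) = -11400 J.
Q = ΔU + W = -11400 J.
State after step 1: P = 1700 kPa, V = 6.90 L, T = 477 K.
Step 2 — Polytropic n=1.2: T₂ = T₁(V₁/V₂)^(n−1) = 477×(4.96)^0.20 = 657 K; P₂ = P₁(V₁/V₂)^n = 11600 kPa.
W = (P₁V₁−P₂V₂)/(n−1) = (1700×6.90−11600×1.39)/0.20 = -22100 J.
ΔU = nCvΔT = 2.95×12.5×(657−477) = 6630 J.
Q = ΔU + W = -15500 J.
Net over both steps: W = -33400 J, Q = -26800 J, ΔU = 6630 J.

-33400 J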